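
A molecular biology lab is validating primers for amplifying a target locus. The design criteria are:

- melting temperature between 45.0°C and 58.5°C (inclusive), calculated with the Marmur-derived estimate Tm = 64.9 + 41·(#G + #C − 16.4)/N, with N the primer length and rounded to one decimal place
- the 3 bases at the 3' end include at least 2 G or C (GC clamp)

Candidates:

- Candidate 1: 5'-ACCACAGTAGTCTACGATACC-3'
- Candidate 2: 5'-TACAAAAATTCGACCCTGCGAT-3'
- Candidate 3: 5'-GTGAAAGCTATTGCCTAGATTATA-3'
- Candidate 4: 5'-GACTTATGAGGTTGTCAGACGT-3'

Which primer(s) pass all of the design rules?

Candidate 1 and Candidate 4.

Candidate 1 (21 nt, A=7 T=4 G=3 C=7): Tm = 64.9 + 41·(10 − 16.4)/21 = 52.4°C ✓; 3' end ACC has 2 G/C ✓ — passes.
Candidate 2 (22 nt, A=8 T=5 G=3 C=6): Tm = 64.9 + 41·(9 − 16.4)/22 = 51.1°C ✓; 3' end GAT has 1 G/C, need ≥2 ✗ — fails.
Candidate 3 (24 nt, A=8 T=8 G=5 C=3): Tm = 64.9 + 41·(8 − 16.4)/24 = 50.6°C ✓; 3' end ATA has 0 G/C, need ≥2 ✗ — fails.
Candidate 4 (22 nt, A=5 T=7 G=7 C=3): Tm = 64.9 + 41·(10 − 16.4)/22 = 53.0°C ✓; 3' end CGT has 2 G/C ✓ — passes.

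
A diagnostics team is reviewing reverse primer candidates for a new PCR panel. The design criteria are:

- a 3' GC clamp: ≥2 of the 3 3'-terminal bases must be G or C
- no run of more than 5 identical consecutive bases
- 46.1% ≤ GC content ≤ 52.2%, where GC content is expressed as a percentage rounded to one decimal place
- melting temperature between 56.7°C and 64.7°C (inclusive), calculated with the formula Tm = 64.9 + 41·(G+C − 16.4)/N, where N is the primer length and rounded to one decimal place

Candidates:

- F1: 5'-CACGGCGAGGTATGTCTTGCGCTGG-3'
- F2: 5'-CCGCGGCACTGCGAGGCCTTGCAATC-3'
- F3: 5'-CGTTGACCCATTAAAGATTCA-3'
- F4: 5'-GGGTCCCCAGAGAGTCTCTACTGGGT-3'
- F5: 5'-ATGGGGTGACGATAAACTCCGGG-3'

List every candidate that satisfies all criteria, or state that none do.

F1 (25 nt, A=3 T=6 G=10 C=6): 3' end TGG has 2 G/C ✓; longest run = 2 ✓; GC 16/25 = 64.0%, outside 46.1–52.2% ✗; Tm = 64.9 + 41·(16 − 16.4)/25 = 64.2°C ✓ — fails.
F2 (26 nt, A=4 T=4 G=8 C=10): 3' end ATC has 1 G/C, need ≥2 ✗; longest run = 2 ✓; GC 18/26 = 69.2%, outside 46.1–52.2% ✗; Tm = 64.9 + 41·(18 − 16.4)/26 = 67.4°C, outside 56.7–64.7°C ✗ — fails.
F3 (21 nt, A=7 T=6 G=3 C=5): 3' end TCA has 1 G/C, need ≥2 ✗; longest run = 3 ✓; GC 8/21 = 38.1%, outside 46.1–52.2% ✗; Tm = 64.9 + 41·(8 − 16.4)/21 = 48.5°C, outside 56.7–64.7°C ✗ — fails.
F4 (26 nt, A=4 T=6 G=9 C=7): 3' end GGT has 2 G/C ✓; longest run = 4 ✓; GC 16/26 = 61.5%, outside 46.1–52.2% ✗; Tm = 64.9 + 41·(16 − 16.4)/26 = 64.3°C ✓ — fails.
F5 (23 nt, A=6 T=4 G=9 C=4): 3' end GGG has 3 G/C ✓; longest run = 4 ✓; GC 13/23 = 56.5%, outside 46.1–52.2% ✗; Tm = 64.9 + 41·(13 − 16.4)/23 = 58.8°C ✓ — fails.

None of the candidates satisfy all criteria.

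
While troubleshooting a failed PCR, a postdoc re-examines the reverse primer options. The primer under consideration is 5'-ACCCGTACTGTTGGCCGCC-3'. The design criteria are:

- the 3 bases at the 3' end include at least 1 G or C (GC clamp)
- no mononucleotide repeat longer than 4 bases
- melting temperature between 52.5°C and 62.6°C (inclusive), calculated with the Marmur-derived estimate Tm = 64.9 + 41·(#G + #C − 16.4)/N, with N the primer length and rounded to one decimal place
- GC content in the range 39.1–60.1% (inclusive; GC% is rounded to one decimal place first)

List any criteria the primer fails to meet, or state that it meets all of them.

Fails: GC content.

Base counts: A=2, T=4, G=5, C=8 (length 19).
GC clamp: 3' end GCC has 3 G/C ✓
homopolymer run: longest run = 3 ✓
Tm: Tm = 64.9 + 41·(13 − 16.4)/19 = 57.6°C ✓
GC content: GC 13/19 = 68.4%, outside 39.1–60.1% ✗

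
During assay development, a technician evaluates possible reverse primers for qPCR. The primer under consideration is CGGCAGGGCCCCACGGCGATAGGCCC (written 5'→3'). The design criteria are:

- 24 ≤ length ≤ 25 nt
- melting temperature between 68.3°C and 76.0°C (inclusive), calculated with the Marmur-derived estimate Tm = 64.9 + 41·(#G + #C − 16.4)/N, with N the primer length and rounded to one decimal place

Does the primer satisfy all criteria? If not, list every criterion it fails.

Base counts: A=4, T=1, G=10, C=11 (length 26).
length: length 26, outside 24–25 ✗
Tm: Tm = 64.9 + 41·(21 − 16.4)/26 = 72.2°C ✓

Fails: length.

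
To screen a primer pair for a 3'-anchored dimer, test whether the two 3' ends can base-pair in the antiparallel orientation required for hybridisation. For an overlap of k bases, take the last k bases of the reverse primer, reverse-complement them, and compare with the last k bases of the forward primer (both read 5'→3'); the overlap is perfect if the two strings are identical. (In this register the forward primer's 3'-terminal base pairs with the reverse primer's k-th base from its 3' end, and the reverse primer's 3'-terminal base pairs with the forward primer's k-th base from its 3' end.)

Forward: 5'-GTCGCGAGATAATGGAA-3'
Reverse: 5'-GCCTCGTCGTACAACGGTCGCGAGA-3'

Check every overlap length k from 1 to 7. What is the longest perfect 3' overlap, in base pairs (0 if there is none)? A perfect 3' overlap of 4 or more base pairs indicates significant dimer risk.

Last 7 bases (5'→3') — forward …AATGGAA, reverse …CGCGAGA.
Reverse complement of the reverse primer's last 7 bases: TCTCGCG; its first k bases are the reverse complement of the reverse primer's last k bases, so a perfect k-base overlap needs the forward primer's last k bases to equal them.
Comparing (forward last k vs required): k=1: A vs T ✗; k=2: AA vs TC ✗; k=3: GAA vs TCT ✗; k=4: GGAA vs TCTC ✗; k=5: TGGAA vs TCTCG ✗; k=6: ATGGAA vs TCTCGC ✗; k=7: AATGGAA vs TCTCGCG ✗.
No overlap length from 1 to 7 is perfect, so the longest perfect 3' overlap is 0.

Longest perfect overlap: 0 complementary base pairs; below the dimer-risk threshold (threshold 4).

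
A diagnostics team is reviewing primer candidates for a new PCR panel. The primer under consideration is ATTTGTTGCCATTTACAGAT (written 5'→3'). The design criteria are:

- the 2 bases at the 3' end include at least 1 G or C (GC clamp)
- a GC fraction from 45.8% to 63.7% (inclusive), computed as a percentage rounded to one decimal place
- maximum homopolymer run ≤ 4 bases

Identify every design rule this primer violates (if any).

Base counts: A=5, T=9, G=3, C=3 (length 20).
GC clamp: 3' end AT has 0 G/C, need ≥1 ✗
GC content: GC 6/20 = 30.0%, outside 45.8–63.7% ✗
homopolymer run: longest run = 3 ✓

Fails: GC clamp, GC content.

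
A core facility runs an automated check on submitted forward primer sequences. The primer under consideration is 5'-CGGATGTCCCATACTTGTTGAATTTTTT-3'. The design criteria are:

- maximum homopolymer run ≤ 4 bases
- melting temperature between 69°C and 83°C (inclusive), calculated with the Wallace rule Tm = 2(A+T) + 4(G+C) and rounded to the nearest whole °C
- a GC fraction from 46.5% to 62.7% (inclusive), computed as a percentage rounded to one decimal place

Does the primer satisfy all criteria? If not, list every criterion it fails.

Base counts: A=5, T=13, G=5, C=5 (length 28).
homopolymer run: longest run = 6, exceeds 4 ✗
Tm: Tm = 2·18 + 4·10 = 76°C ✓
GC content: GC 10/28 = 35.7%, outside 46.5–62.7% ✗

Fails: homopolymer run, GC content.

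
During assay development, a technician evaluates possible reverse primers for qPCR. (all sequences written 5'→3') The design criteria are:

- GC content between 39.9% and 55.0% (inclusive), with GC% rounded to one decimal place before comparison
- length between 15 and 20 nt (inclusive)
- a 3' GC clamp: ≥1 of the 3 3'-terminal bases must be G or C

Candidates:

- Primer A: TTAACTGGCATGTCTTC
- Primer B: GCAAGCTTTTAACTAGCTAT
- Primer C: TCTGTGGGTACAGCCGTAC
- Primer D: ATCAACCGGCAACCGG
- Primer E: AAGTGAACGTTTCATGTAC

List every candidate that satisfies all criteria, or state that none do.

Primer A only.

Primer A (17 nt, A=3 T=7 G=3 C=4): GC 7/17 = 41.2% ✓; length 17 ✓; 3' end TTC has 1 G/C ✓ — passes.
Primer B (20 nt, A=6 T=7 G=3 C=4): GC 7/20 = 35.0%, outside 39.9–55.0% ✗; length 20 ✓; 3' end TAT has 0 G/C, need ≥1 ✗ — fails.
Primer C (19 nt, A=3 T=5 G=6 C=5): GC 11/19 = 57.9%, outside 39.9–55.0% ✗; length 19 ✓; 3' end TAC has 1 G/C ✓ — fails.
Primer D (16 nt, A=5 T=1 G=4 C=6): GC 10/16 = 62.5%, outside 39.9–55.0% ✗; length 16 ✓; 3' end CGG has 3 G/C ✓ — fails.
Primer E (19 nt, A=6 T=6 G=4 C=3): GC 7/19 = 36.8%, outside 39.9–55.0% ✗; length 19 ✓; 3' end TAC has 1 G/C ✓ — fails.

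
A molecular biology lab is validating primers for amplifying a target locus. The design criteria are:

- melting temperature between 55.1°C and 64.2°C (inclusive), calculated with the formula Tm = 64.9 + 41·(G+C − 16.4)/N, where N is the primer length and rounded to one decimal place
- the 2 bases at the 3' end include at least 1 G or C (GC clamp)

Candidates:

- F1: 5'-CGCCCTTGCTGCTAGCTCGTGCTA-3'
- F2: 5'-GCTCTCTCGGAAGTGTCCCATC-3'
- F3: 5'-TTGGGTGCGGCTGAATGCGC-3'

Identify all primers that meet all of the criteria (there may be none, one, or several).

F1 (24 nt, A=2 T=7 G=6 C=9): Tm = 64.9 + 41·(15 − 16.4)/24 = 62.5°C ✓; 3' end TA has 0 G/C, need ≥1 ✗ — fails.
F2 (22 nt, A=3 T=6 G=5 C=8): Tm = 64.9 + 41·(13 − 16.4)/22 = 58.6°C ✓; 3' end TC has 1 G/C ✓ — passes.
F3 (20 nt, A=2 T=5 G=9 C=4): Tm = 64.9 + 41·(13 − 16.4)/20 = 57.9°C ✓; 3' end GC has 2 G/C ✓ — passes.

F2 and F3.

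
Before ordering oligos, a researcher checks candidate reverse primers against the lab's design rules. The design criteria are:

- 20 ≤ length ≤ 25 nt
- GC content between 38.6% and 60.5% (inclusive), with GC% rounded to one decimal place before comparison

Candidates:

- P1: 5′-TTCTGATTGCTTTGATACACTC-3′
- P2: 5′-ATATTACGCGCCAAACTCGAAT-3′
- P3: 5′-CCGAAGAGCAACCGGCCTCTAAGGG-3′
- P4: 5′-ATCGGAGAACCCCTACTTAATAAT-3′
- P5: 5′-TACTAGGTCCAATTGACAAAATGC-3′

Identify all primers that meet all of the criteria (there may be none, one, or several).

P1 (22 nt, A=4 T=10 G=3 C=5): length 22 ✓; GC 8/22 = 36.4%, outside 38.6–60.5% ✗ — fails.
P2 (22 nt, A=8 T=5 G=3 C=6): length 22 ✓; GC 9/22 = 40.9% ✓ — passes.
P3 (25 nt, A=7 T=2 G=8 C=8): length 25 ✓; GC 16/25 = 64.0%, outside 38.6–60.5% ✗ — fails.
P4 (24 nt, A=9 T=6 G=3 C=6): length 24 ✓; GC 9/24 = 37.5%, outside 38.6–60.5% ✗ — fails.
P5 (24 nt, A=9 T=6 G=4 C=5): length 24 ✓; GC 9/24 = 37.5%, outside 38.6–60.5% ✗ — fails.

P2 only.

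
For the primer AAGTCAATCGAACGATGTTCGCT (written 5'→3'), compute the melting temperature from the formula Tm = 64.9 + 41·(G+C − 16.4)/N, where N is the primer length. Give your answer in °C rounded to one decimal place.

Base counts: A=7, T=6, G=5, C=5; G+C = 10, N = 23.
Tm = 64.9 + 41·(10 − 16.4)/23 = 64.9 + -262.40/23 = 53.5°C.

53.5°C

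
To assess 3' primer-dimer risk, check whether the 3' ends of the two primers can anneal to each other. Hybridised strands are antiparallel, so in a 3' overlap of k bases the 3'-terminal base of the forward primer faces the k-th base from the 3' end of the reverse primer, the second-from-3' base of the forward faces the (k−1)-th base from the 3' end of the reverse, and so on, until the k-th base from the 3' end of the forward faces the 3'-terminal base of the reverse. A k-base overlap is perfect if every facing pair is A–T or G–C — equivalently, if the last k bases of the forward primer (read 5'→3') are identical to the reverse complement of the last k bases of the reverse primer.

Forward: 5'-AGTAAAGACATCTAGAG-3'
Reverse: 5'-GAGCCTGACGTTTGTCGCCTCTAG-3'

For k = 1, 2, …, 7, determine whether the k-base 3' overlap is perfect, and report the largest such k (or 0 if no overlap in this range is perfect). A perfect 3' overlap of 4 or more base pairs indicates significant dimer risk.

Last 7 bases (5'→3') — forward …TCTAGAG, reverse …CCTCTAG.
Reverse complement of the reverse primer's last 7 bases: CTAGAGG; its first k bases are the reverse complement of the reverse primer's last k bases, so a perfect k-base overlap needs the forward primer's last k bases to equal them.
Comparing (forward last k vs required): k=1: G vs C ✗; k=2: AG vs CT ✗; k=3: GAG vs CTA ✗; k=4: AGAG vs CTAG ✗; k=5: TAGAG vs CTAGA ✗; k=6: CTAGAG vs CTAGAG ✓; k=7: TCTAGAG vs CTAGAGG ✗.
Only k = 6 is perfect, so the longest perfect 3' overlap is 6.

Longest perfect overlap: 6 complementary base pairs; significant dimer risk (threshold 4).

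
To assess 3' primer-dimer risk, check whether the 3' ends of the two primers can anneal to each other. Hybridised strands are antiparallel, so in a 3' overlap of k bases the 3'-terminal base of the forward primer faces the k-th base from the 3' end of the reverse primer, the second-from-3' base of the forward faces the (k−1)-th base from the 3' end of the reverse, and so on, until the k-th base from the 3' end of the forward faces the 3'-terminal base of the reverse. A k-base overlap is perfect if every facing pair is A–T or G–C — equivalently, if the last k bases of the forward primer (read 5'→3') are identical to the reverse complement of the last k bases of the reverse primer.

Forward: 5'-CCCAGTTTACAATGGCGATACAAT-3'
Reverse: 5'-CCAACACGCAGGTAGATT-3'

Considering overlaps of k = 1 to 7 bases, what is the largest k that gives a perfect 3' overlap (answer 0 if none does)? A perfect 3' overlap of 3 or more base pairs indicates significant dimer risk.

Last 7 bases (5'→3') — forward …ATACAAT, reverse …GTAGATT.
Reverse complement of the reverse primer's last 7 bases: AATCTAC; its first k bases are the reverse complement of the reverse primer's last k bases, so a perfect k-base overlap needs the forward primer's last k bases to equal them.
Comparing (forward last k vs required): k=1: T vs A ✗; k=2: AT vs AA ✗; k=3: AAT vs AAT ✓; k=4: CAAT vs AATC ✗; k=5: ACAAT vs AATCT ✗; k=6: TACAAT vs AATCTA ✗; k=7: ATACAAT vs AATCTAC ✗.
Only k = 3 is perfect, so the longest perfect 3' overlap is 3.

Longest perfect overlap: 3 complementary base pairs; significant dimer risk (threshold 3).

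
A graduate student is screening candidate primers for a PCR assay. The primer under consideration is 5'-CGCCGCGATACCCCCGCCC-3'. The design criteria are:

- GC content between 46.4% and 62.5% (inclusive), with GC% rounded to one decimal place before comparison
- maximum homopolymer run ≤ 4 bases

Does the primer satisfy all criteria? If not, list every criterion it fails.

Fails: GC content, homopolymer run.

Base counts: A=2, T=1, G=4, C=12 (length 19).
GC content: GC 16/19 = 84.2%, outside 46.4–62.5% ✗
homopolymer run: longest run = 5, exceeds 4 ✗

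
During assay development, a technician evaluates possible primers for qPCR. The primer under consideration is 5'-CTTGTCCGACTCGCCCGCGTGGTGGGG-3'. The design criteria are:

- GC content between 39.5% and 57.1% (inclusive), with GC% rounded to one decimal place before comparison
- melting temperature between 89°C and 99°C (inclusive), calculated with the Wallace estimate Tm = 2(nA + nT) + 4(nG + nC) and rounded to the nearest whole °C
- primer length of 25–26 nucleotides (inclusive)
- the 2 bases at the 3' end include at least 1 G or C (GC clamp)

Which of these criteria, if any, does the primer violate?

Fails: GC content, length.

Base counts: A=1, T=6, G=11, C=9 (length 27).
GC content: GC 20/27 = 74.1%, outside 39.5–57.1% ✗
Tm: Tm = 2·7 + 4·20 = 94°C ✓
length: length 27, outside 25–26 ✗
GC clamp: 3' end GG has 2 G/C ✓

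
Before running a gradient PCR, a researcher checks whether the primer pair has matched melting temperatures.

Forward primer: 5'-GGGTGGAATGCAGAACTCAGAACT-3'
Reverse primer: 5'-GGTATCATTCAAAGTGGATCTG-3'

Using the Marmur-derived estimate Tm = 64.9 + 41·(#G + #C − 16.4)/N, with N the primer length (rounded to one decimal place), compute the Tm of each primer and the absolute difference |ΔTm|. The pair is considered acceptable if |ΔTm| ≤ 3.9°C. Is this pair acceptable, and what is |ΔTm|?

Forward: G+C = 12, N = 24 → Tm = 64.9 + 41·(12 − 16.4)/24 = 57.4°C.
Reverse: G+C = 9, N = 22 → Tm = 64.9 + 41·(9 − 16.4)/22 = 51.1°C.
|ΔTm| = |57.4 − 51.1| = 6.3°C, > 3.9°C.

|ΔTm| = 6.3°C; the pair is not acceptable.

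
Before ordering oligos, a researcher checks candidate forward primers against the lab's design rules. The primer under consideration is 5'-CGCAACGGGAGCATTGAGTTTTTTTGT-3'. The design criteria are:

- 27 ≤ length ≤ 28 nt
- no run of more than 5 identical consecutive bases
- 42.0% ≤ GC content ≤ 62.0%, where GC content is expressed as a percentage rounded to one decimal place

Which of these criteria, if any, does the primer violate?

Base counts: A=5, T=10, G=8, C=4 (length 27).
length: length 27 ✓
homopolymer run: longest run = 7, exceeds 5 ✗
GC content: GC 12/27 = 44.4% ✓

Fails: homopolymer run.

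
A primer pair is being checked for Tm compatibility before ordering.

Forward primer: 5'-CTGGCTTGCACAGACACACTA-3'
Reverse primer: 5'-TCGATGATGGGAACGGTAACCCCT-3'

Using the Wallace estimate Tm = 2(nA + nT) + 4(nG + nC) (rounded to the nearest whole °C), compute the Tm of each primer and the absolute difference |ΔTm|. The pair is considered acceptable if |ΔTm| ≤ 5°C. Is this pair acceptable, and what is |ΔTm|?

|ΔTm| = 10°C; the pair is not acceptable.

Forward: A=6 T=4 G=4 C=7 → Tm = 2·10 + 4·11 = 64°C.
Reverse: A=6 T=5 G=7 C=6 → Tm = 2·11 + 4·13 = 74°C.
|ΔTm| = |64 − 74| = 10°C, > 5°C.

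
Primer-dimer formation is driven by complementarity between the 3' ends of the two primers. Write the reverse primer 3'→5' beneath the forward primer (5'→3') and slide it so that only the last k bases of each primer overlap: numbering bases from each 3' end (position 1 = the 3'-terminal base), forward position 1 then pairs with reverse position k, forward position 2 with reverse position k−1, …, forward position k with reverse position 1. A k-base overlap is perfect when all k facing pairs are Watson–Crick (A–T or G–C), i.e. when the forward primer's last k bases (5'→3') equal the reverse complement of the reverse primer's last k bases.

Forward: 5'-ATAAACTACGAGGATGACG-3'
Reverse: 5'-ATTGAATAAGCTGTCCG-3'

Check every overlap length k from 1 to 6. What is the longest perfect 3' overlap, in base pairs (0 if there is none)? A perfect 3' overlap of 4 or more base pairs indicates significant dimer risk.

Longest perfect overlap: 2 complementary base pairs; below the dimer-risk threshold (threshold 4).

Last 6 bases (5'→3') — forward …ATGACG, reverse …TGTCCG.
Reverse complement of the reverse primer's last 6 bases: CGGACA; its first k bases are the reverse complement of the reverse primer's last k bases, so a perfect k-base overlap needs the forward primer's last k bases to equal them.
Comparing (forward last k vs required): k=1: G vs C ✗; k=2: CG vs CG ✓; k=3: ACG vs CGG ✗; k=4: GACG vs CGGA ✗; k=5: TGACG vs CGGAC ✗; k=6: ATGACG vs CGGACA ✗.
Only k = 2 is perfect, so the longest perfect 3' overlap is 2.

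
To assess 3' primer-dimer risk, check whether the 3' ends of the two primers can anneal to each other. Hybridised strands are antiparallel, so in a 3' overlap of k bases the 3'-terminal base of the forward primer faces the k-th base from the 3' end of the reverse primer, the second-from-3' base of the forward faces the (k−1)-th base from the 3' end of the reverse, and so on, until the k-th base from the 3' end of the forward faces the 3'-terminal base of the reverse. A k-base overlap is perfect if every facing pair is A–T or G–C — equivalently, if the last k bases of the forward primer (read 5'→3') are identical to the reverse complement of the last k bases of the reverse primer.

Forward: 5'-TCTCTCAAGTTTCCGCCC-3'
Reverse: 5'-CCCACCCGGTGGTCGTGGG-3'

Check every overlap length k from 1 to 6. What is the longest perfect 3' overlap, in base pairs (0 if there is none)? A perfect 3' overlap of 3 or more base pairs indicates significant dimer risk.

Last 6 bases (5'→3') — forward …CCGCCC, reverse …CGTGGG.
Reverse complement of the reverse primer's last 6 bases: CCCACG; its first k bases are the reverse complement of the reverse primer's last k bases, so a perfect k-base overlap needs the forward primer's last k bases to equal them.
Comparing (forward last k vs required): k=1: C vs C ✓; k=2: CC vs CC ✓; k=3: CCC vs CCC ✓; k=4: GCCC vs CCCA ✗; k=5: CGCCC vs CCCAC ✗; k=6: CCGCCC vs CCCACG ✗.
Perfect overlaps at k = 1, 2, 3; the largest is 3.

Longest perfect overlap: 3 complementary base pairs; significant dimer risk (threshold 3).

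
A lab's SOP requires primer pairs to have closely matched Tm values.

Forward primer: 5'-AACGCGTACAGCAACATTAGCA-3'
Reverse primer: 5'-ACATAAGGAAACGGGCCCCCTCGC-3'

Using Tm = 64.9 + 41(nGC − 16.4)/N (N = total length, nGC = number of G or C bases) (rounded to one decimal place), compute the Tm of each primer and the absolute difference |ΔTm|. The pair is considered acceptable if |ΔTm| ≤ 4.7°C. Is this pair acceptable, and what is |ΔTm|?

|ΔTm| = 9.5°C; the pair is not acceptable.

Forward: G+C = 10, N = 22 → Tm = 64.9 + 41·(10 − 16.4)/22 = 53.0°C.
Reverse: G+C = 15, N = 24 → Tm = 64.9 + 41·(15 − 16.4)/24 = 62.5°C.
|ΔTm| = |53.0 − 62.5| = 9.5°C, > 4.7°C.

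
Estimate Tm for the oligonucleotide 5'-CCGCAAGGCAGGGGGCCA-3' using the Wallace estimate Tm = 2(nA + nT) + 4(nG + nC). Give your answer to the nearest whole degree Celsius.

64°C

Base counts: A=4, T=0, G=8, C=6 (length 18).
Tm = 2·(4+0) + 4·(8+6) = 2·4 + 4·14 = 8 + 56 = 64°C.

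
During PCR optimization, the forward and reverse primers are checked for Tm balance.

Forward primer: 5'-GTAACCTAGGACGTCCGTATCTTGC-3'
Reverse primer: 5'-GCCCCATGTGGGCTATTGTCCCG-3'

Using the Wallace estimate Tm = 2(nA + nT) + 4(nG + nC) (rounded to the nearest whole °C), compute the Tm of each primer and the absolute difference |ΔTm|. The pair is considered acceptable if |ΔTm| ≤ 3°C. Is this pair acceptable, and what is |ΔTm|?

Forward: A=5 T=7 G=6 C=7 → Tm = 2·12 + 4·13 = 76°C.
Reverse: A=2 T=6 G=7 C=8 → Tm = 2·8 + 4·15 = 76°C.
|ΔTm| = |76 − 76| = 0°C, ≤ 3°C.

|ΔTm| = 0°C; the pair is acceptable.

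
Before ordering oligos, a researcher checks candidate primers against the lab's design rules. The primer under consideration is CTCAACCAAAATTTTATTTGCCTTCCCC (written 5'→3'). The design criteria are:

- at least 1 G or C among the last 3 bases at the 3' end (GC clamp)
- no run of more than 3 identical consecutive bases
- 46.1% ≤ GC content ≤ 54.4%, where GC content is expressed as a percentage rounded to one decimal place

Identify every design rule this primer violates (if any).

Base counts: A=7, T=10, G=1, C=10 (length 28).
GC clamp: 3' end CCC has 3 G/C ✓
homopolymer run: longest run = 4, exceeds 3 ✗
GC content: GC 11/28 = 39.3%, outside 46.1–54.4% ✗

Fails: homopolymer run, GC content.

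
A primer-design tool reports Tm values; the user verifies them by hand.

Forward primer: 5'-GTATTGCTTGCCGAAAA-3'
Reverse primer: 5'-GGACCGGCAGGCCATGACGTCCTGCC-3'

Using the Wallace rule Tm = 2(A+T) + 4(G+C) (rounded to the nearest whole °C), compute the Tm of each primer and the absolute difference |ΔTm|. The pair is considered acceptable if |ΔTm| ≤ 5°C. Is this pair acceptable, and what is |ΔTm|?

Forward: A=5 T=5 G=4 C=3 → Tm = 2·10 + 4·7 = 48°C.
Reverse: A=4 T=3 G=9 C=10 → Tm = 2·7 + 4·19 = 90°C.
|ΔTm| = |48 − 90| = 42°C, > 5°C.

|ΔTm| = 42°C; the pair is not acceptable.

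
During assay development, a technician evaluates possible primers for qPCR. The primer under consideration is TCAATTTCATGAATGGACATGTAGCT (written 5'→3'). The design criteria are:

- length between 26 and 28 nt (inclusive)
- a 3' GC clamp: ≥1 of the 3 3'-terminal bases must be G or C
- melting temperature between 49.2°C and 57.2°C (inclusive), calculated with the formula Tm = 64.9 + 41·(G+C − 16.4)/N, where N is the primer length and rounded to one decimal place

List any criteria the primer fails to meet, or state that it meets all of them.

Meets all criteria.

Base counts: A=8, T=9, G=5, C=4 (length 26).
length: length 26 ✓
GC clamp: 3' end GCT has 2 G/C ✓
Tm: Tm = 64.9 + 41·(9 − 16.4)/26 = 53.2°C ✓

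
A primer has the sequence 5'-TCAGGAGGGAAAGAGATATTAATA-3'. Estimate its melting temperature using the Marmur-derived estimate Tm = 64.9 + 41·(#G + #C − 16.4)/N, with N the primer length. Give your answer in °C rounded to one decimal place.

Base counts: A=11, T=5, G=7, C=1; G+C = 8, N = 24.
Tm = 64.9 + 41·(8 − 16.4)/24 = 64.9 + -344.40/24 = 50.6°C.

50.6°C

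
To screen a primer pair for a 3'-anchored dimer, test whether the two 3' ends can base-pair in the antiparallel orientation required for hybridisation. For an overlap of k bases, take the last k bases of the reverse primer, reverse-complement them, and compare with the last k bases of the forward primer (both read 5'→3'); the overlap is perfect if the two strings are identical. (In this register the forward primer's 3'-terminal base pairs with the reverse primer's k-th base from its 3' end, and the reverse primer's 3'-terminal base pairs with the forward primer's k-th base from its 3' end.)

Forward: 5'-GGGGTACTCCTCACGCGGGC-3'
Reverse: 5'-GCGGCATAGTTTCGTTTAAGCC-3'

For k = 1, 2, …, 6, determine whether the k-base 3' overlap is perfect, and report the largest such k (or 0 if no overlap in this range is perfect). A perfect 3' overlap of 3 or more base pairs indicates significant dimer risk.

Last 6 bases (5'→3') — forward …GCGGGC, reverse …TAAGCC.
Reverse complement of the reverse primer's last 6 bases: GGCTTA; its first k bases are the reverse complement of the reverse primer's last k bases, so a perfect k-base overlap needs the forward primer's last k bases to equal them.
Comparing (forward last k vs required): k=1: C vs G ✗; k=2: GC vs GG ✗; k=3: GGC vs GGC ✓; k=4: GGGC vs GGCT ✗; k=5: CGGGC vs GGCTT ✗; k=6: GCGGGC vs GGCTTA ✗.
Only k = 3 is perfect, so the longest perfect 3' overlap is 3.

Longest perfect overlap: 3 complementary base pairs; significant dimer risk (threshold 3).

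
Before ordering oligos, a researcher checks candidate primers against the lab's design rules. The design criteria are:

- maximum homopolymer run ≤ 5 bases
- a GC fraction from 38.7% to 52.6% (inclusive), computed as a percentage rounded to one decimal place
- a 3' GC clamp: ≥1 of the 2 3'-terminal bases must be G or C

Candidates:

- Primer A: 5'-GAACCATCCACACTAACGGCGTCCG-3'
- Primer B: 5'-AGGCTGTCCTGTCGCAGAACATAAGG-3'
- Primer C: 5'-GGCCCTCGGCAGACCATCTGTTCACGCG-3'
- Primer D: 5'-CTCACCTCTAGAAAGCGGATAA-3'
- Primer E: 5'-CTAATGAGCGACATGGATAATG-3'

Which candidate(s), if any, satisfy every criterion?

Primer A (25 nt, A=7 T=3 G=5 C=10): longest run = 2 ✓; GC 15/25 = 60.0%, outside 38.7–52.6% ✗; 3' end CG has 2 G/C ✓ — fails.
Primer B (26 nt, A=7 T=5 G=8 C=6): longest run = 2 ✓; GC 14/26 = 53.8%, outside 38.7–52.6% ✗; 3' end GG has 2 G/C ✓ — fails.
Primer C (28 nt, A=4 T=5 G=8 C=11): longest run = 3 ✓; GC 19/28 = 67.9%, outside 38.7–52.6% ✗; 3' end CG has 2 G/C ✓ — fails.
Primer D (22 nt, A=8 T=4 G=4 C=6): longest run = 3 ✓; GC 10/22 = 45.5% ✓; 3' end AA has 0 G/C, need ≥1 ✗ — fails.
Primer E (22 nt, A=8 T=5 G=6 C=3): longest run = 2 ✓; GC 9/22 = 40.9% ✓; 3' end TG has 1 G/C ✓ — passes.

Primer E only.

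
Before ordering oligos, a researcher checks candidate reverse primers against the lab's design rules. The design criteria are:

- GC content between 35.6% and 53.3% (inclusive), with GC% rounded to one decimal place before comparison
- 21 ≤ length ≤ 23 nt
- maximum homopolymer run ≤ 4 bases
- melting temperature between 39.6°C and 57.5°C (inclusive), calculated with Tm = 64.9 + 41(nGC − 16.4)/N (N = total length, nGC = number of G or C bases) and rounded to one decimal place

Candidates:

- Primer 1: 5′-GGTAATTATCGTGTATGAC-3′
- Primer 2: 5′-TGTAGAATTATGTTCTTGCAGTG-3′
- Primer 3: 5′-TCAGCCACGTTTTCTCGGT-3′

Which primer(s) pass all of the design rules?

None of the candidates satisfy all criteria.

Primer 1 (19 nt, A=5 T=7 G=5 C=2): GC 7/19 = 36.8% ✓; length 19, outside 21–23 ✗; longest run = 2 ✓; Tm = 64.9 + 41·(7 − 16.4)/19 = 44.6°C ✓ — fails.
Primer 2 (23 nt, A=5 T=10 G=6 C=2): GC 8/23 = 34.8%, outside 35.6–53.3% ✗; length 23 ✓; longest run = 2 ✓; Tm = 64.9 + 41·(8 − 16.4)/23 = 49.9°C ✓ — fails.
Primer 3 (19 nt, A=2 T=7 G=4 C=6): GC 10/19 = 52.6% ✓; length 19, outside 21–23 ✗; longest run = 4 ✓; Tm = 64.9 + 41·(10 − 16.4)/19 = 51.1°C ✓ — fails.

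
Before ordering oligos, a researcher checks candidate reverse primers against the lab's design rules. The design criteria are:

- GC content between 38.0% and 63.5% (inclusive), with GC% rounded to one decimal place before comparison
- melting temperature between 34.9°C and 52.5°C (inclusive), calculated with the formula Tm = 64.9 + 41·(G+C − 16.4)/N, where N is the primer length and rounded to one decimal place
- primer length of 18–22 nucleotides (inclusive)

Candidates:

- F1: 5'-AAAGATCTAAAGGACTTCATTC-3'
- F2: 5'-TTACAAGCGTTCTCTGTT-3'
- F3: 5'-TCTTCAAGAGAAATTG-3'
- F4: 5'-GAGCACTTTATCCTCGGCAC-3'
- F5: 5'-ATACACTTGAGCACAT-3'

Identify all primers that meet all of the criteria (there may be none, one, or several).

F1 (22 nt, A=9 T=6 G=3 C=4): GC 7/22 = 31.8%, outside 38.0–63.5% ✗; Tm = 64.9 + 41·(7 − 16.4)/22 = 47.4°C ✓; length 22 ✓ — fails.
F2 (18 nt, A=3 T=8 G=3 C=4): GC 7/18 = 38.9% ✓; Tm = 64.9 + 41·(7 − 16.4)/18 = 43.5°C ✓; length 18 ✓ — passes.
F3 (16 nt, A=6 T=5 G=3 C=2): GC 5/16 = 31.3%, outside 38.0–63.5% ✗; Tm = 64.9 + 41·(5 − 16.4)/16 = 35.7°C ✓; length 16, outside 18–22 ✗ — fails.
F4 (20 nt, A=4 T=5 G=4 C=7): GC 11/20 = 55.0% ✓; Tm = 64.9 + 41·(11 − 16.4)/20 = 53.8°C, outside 34.9–52.5°C ✗; length 20 ✓ — fails.
F5 (16 nt, A=6 T=4 G=2 C=4): GC 6/16 = 37.5%, outside 38.0–63.5% ✗; Tm = 64.9 + 41·(6 − 16.4)/16 = 38.3°C ✓; length 16, outside 18–22 ✗ — fails.

F2 only.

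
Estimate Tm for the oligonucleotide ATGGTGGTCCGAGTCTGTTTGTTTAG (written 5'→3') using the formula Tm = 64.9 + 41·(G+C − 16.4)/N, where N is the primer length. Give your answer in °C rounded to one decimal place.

58.0°C

Base counts: A=3, T=11, G=9, C=3; G+C = 12, N = 26.
Tm = 64.9 + 41·(12 − 16.4)/26 = 64.9 + -180.40/26 = 58.0°C.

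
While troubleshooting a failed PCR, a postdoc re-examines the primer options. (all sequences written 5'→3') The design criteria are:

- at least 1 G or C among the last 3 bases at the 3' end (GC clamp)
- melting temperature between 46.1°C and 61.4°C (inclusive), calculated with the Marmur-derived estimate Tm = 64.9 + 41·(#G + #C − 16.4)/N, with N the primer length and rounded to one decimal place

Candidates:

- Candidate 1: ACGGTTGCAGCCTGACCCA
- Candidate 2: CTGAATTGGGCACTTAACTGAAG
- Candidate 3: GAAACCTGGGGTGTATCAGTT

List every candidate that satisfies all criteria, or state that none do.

Candidate 1 (19 nt, A=4 T=3 G=5 C=7): 3' end CCA has 2 G/C ✓; Tm = 64.9 + 41·(12 − 16.4)/19 = 55.4°C ✓ — passes.
Candidate 2 (23 nt, A=7 T=6 G=6 C=4): 3' end AAG has 1 G/C ✓; Tm = 64.9 + 41·(10 − 16.4)/23 = 53.5°C ✓ — passes.
Candidate 3 (21 nt, A=5 T=6 G=7 C=3): 3' end GTT has 1 G/C ✓; Tm = 64.9 + 41·(10 − 16.4)/21 = 52.4°C ✓ — passes.

Candidate 1, Candidate 2 and Candidate 3.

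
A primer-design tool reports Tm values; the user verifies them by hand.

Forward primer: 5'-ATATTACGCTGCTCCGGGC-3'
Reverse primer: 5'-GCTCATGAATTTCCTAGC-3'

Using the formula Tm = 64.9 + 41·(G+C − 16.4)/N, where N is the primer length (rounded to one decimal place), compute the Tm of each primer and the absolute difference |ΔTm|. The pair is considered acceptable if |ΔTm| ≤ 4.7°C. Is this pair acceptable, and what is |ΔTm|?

Forward: G+C = 11, N = 19 → Tm = 64.9 + 41·(11 − 16.4)/19 = 53.2°C.
Reverse: G+C = 8, N = 18 → Tm = 64.9 + 41·(8 − 16.4)/18 = 45.8°C.
|ΔTm| = |53.2 − 45.8| = 7.4°C, > 4.7°C.

|ΔTm| = 7.4°C; the pair is not acceptable.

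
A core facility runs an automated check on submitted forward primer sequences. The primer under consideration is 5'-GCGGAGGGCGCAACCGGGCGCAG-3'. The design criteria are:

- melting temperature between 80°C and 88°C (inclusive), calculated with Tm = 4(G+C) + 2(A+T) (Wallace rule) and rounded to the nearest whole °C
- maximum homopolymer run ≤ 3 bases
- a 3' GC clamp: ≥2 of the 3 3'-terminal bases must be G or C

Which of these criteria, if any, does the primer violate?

Base counts: A=4, T=0, G=12, C=7 (length 23).
Tm: Tm = 2·4 + 4·19 = 84°C ✓
homopolymer run: longest run = 3 ✓
GC clamp: 3' end CAG has 2 G/C ✓

Meets all criteria.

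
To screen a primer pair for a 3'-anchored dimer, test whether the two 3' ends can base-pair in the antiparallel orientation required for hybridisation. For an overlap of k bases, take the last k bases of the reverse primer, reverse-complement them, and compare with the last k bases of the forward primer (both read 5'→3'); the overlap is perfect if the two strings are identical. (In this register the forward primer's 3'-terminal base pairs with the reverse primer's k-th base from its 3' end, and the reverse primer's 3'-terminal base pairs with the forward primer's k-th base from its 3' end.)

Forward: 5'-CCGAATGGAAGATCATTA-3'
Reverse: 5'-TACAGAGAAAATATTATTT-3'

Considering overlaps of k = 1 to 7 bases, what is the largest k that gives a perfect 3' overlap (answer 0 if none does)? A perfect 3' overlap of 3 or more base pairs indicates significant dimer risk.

Last 7 bases (5'→3') — forward …ATCATTA, reverse …ATTATTT.
Reverse complement of the reverse primer's last 7 bases: AAATAAT; its first k bases are the reverse complement of the reverse primer's last k bases, so a perfect k-base overlap needs the forward primer's last k bases to equal them.
Comparing (forward last k vs required): k=1: A vs A ✓; k=2: TA vs AA ✗; k=3: TTA vs AAA ✗; k=4: ATTA vs AAAT ✗; k=5: CATTA vs AAATA ✗; k=6: TCATTA vs AAATAA ✗; k=7: ATCATTA vs AAATAAT ✗.
Only k = 1 is perfect, so the longest perfect 3' overlap is 1.

Longest perfect overlap: 1 complementary base pair; below the dimer-risk threshold (threshold 3).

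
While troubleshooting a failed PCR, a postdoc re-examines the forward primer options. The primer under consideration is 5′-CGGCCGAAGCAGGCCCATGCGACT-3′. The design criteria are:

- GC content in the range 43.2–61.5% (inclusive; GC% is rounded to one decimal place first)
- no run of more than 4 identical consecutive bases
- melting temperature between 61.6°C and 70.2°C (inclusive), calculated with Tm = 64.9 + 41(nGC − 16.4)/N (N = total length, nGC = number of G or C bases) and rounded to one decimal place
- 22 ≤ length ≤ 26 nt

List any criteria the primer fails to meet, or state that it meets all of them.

Base counts: A=5, T=2, G=8, C=9 (length 24).
GC content: GC 17/24 = 70.8%, outside 43.2–61.5% ✗
homopolymer run: longest run = 3 ✓
Tm: Tm = 64.9 + 41·(17 − 16.4)/24 = 65.9°C ✓
length: length 24 ✓

Fails: GC content.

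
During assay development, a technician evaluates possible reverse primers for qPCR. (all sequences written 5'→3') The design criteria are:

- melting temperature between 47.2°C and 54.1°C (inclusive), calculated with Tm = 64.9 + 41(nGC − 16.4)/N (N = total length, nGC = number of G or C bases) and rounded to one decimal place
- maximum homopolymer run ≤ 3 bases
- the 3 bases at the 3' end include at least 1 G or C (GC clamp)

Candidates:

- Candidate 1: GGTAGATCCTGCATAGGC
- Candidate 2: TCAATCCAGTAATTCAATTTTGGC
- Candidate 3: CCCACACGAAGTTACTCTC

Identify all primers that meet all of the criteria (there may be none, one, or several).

Candidate 1 and Candidate 3.

Candidate 1 (18 nt, A=4 T=4 G=6 C=4): Tm = 64.9 + 41·(10 − 16.4)/18 = 50.3°C ✓; longest run = 2 ✓; 3' end GGC has 3 G/C ✓ — passes.
Candidate 2 (24 nt, A=7 T=9 G=3 C=5): Tm = 64.9 + 41·(8 − 16.4)/24 = 50.6°C ✓; longest run = 4, exceeds 3 ✗; 3' end GGC has 3 G/C ✓ — fails.
Candidate 3 (19 nt, A=5 T=4 G=2 C=8): Tm = 64.9 + 41·(10 − 16.4)/19 = 51.1°C ✓; longest run = 3 ✓; 3' end CTC has 2 G/C ✓ — passes.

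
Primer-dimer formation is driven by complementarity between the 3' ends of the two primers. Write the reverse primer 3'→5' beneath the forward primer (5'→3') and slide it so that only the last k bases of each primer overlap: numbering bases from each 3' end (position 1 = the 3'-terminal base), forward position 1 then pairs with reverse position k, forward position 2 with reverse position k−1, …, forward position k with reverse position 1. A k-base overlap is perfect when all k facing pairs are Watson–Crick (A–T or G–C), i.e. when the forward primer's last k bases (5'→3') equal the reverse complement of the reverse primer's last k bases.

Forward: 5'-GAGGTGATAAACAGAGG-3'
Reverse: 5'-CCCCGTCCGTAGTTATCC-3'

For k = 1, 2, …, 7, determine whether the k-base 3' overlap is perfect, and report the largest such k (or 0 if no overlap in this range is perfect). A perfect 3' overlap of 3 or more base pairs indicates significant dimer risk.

Longest perfect overlap: 2 complementary base pairs; below the dimer-risk threshold (threshold 3).

Last 7 bases (5'→3') — forward …ACAGAGG, reverse …GTTATCC.
Reverse complement of the reverse primer's last 7 bases: GGATAAC; its first k bases are the reverse complement of the reverse primer's last k bases, so a perfect k-base overlap needs the forward primer's last k bases to equal them.
Comparing (forward last k vs required): k=1: G vs G ✓; k=2: GG vs GG ✓; k=3: AGG vs GGA ✗; k=4: GAGG vs GGAT ✗; k=5: AGAGG vs GGATA ✗; k=6: CAGAGG vs GGATAA ✗; k=7: ACAGAGG vs GGATAAC ✗.
Perfect overlaps at k = 1, 2; the largest is 2.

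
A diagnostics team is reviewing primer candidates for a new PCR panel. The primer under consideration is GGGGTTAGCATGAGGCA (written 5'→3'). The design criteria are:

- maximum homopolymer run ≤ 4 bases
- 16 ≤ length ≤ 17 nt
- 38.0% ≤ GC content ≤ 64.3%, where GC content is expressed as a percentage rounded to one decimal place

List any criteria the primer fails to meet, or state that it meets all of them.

Base counts: A=4, T=3, G=8, C=2 (length 17).
homopolymer run: longest run = 4 ✓
length: length 17 ✓
GC content: GC 10/17 = 58.8% ✓

Meets all criteria.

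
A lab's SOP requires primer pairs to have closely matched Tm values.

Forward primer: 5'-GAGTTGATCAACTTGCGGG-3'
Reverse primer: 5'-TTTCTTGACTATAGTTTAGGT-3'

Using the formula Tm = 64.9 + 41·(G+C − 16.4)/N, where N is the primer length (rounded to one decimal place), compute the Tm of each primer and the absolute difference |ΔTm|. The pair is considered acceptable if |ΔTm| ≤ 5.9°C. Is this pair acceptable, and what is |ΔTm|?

Forward: G+C = 10, N = 19 → Tm = 64.9 + 41·(10 − 16.4)/19 = 51.1°C.
Reverse: G+C = 6, N = 21 → Tm = 64.9 + 41·(6 − 16.4)/21 = 44.6°C.
|ΔTm| = |51.1 − 44.6| = 6.5°C, > 5.9°C.

|ΔTm| = 6.5°C; the pair is not acceptable.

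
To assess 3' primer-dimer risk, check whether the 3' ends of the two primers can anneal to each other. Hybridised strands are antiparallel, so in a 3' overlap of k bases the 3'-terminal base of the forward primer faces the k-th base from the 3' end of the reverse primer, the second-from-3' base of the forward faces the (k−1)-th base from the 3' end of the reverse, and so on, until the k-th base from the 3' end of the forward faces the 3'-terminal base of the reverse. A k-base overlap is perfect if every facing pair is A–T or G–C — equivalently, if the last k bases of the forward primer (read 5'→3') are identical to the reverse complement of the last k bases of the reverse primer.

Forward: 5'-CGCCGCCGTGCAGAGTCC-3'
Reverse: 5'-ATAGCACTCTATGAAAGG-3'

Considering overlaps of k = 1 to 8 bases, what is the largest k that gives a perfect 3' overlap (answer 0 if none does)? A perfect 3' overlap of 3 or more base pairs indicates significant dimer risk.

Last 8 bases (5'→3') — forward …CAGAGTCC, reverse …ATGAAAGG.
Reverse complement of the reverse primer's last 8 bases: CCTTTCAT; its first k bases are the reverse complement of the reverse primer's last k bases, so a perfect k-base overlap needs the forward primer's last k bases to equal them.
Comparing (forward last k vs required): k=1: C vs C ✓; k=2: CC vs CC ✓; k=3: TCC vs CCT ✗; k=4: GTCC vs CCTT ✗; k=5: AGTCC vs CCTTT ✗; k=6: GAGTCC vs CCTTTC ✗; k=7: AGAGTCC vs CCTTTCA ✗; k=8: CAGAGTCC vs CCTTTCAT ✗.
Perfect overlaps at k = 1, 2; the largest is 2.

Longest perfect overlap: 2 complementary base pairs; below the dimer-risk threshold (threshold 3).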